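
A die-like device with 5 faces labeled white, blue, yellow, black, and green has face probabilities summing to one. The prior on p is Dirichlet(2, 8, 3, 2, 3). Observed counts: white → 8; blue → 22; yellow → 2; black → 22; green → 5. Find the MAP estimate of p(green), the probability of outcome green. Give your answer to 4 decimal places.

MAP estimate of p(green) = 0.0972

The posterior is Dirichlet(αᵢ + nᵢ) = Dirichlet(10, 30, 5, 24, 8).
For a Dirichlet(a₁,…,a_K) with all aᵢ > 1, the mode has j-th component (aⱼ − 1)/(Σaᵢ − K).
Here Σaᵢ = 77 and K = 5, so p(green) = (8 − 1)/(77 − 5) = 7/72 ≈ 0.0972.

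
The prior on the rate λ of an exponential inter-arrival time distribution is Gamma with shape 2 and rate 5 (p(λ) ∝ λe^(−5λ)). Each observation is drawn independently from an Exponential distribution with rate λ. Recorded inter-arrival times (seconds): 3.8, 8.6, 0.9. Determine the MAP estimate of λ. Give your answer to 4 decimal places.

The Exponential(rate=λ) likelihood is ∝ λ^n e^(−λΣtᵢ). Here n = 3 and Σtᵢ = 3.8 + 8.6 + 0.9 = 13.3.
Posterior ∝ λe^(−5λ) · λ^3e^(−13.3λ) = λ^4e^(−18.3λ), i.e. Gamma(5, 18.3).
Mode = (a−1)/b = 4/18.3 ≈ 0.2186.

λ̂_MAP = 0.2186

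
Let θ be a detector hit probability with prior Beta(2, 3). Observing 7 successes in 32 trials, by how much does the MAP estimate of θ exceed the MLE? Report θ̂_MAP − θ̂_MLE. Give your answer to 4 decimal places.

Posterior is Beta(9, 28); MAP = (9−1)/(37−2) = 8/35 ≈ 0.22857.
MLE ignores the prior: θ̂_MLE = k/n = 7/32 ≈ 0.21875.
Difference = 8/35 − 7/32 = 11/1120 ≈ 0.0098.

MAP − MLE = 0.0098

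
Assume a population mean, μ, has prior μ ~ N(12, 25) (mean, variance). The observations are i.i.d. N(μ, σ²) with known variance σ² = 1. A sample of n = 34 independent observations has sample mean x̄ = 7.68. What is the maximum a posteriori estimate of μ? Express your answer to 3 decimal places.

n = 34, x̄ = 7.68.
For a Normal prior and Normal likelihood with known variance, the posterior is Normal; its mode equals its mean, the precision-weighted average.
Prior precision 1/σ₀² = 1/25 = 0.04; data precision n/σ² = 34/1 = 34.
μ̂ = (0.04·12 + 34·7.68) / (0.04 + 34) = 261.6/34.04 = 6540/851 ≈ 7.685.

μ̂_MAP = 7.685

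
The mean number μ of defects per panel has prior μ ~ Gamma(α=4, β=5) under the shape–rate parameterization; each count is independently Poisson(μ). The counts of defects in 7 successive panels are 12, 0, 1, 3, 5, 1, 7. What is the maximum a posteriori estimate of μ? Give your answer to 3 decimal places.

Σxᵢ = 12+0+1+3+5+1+7 = 29, with n = 7.
Posterior ∝ μ^3e^(−5μ) · μ^29e^(−7μ) = μ^32e^(−12μ), i.e. Gamma(shape=33, rate=12).
The mode of a Gamma(a, b) with a ≥ 1 (shape–rate) is (a−1)/b = 32/12 ≈ 2.667.

μ̂_MAP = 2.667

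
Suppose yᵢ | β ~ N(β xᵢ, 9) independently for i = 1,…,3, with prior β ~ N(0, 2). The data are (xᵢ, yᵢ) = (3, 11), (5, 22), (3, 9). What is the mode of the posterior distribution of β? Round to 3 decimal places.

β̂_MAP = 3.579

log p(β | y) = −Σ(yᵢ − βxᵢ)²/(2·9) − β²/(2·2) + const.
Setting the derivative to zero: Σxᵢ(yᵢ − βxᵢ)/9 − β/2 = 0, so β = Σxᵢyᵢ / (Σxᵢ² + σ²/τ²).
Σxᵢyᵢ = 3·11 + 5·22 + 3·9 = 170; Σxᵢ² = 43; σ²/τ² = 4.5.
β̂_MAP = 170 / (43 + 4.5) = 170/47.5 ≈ 3.579.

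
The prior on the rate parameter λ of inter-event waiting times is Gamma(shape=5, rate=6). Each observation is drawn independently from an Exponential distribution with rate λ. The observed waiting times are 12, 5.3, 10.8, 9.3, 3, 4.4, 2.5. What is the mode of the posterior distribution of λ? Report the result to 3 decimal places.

λ̂_MAP = 0.206

The Exponential(rate=λ) likelihood is ∝ λ^n e^(−λΣtᵢ). Here n = 7 and Σtᵢ = 12 + 5.3 + 10.8 + 9.3 + 3 + 4.4 + 2.5 = 47.3.
Posterior ∝ λ^4e^(−6λ) · λ^7e^(−47.3λ) = λ^11e^(−53.3λ), i.e. Gamma(12, 53.3).
Mode = (a−1)/b = 11/53.3 ≈ 0.206.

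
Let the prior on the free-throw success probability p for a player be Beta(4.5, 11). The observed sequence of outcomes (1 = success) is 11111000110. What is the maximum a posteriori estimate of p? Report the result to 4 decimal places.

p̂_MAP = 0.4286

Prior: Beta(4.5, 11).
Data: 7 successes in 11 trials (from the sequence). The binomial likelihood contributes p^7(1−p)^4, so the posterior is Beta(4.5+7, 11+4) = Beta(11.5, 15).
For Beta(a, b) with a, b > 1 the mode is (a−1)/(a+b−2) = 10.5/24.5 ≈ 0.4286.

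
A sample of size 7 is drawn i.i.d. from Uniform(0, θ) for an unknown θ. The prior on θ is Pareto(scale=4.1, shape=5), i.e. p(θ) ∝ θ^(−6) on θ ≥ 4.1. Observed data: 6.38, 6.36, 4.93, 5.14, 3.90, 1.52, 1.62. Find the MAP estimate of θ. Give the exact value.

θ̂_MAP = 6.38

The Uniform(0, θ) likelihood is θ^(−n) for θ ≥ max(xᵢ), zero otherwise. Here max(xᵢ) = 6.38.
Posterior ∝ θ^(−6) · θ^(−7) = θ^(−13) on θ ≥ max(4.1, 6.38) = 6.38.
This density is strictly decreasing in θ, so the posterior mode lies at the lower boundary of the support.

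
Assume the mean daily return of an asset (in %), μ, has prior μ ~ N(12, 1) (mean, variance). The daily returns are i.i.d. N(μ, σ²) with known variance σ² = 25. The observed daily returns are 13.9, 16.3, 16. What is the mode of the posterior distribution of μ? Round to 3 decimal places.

n = 3; x̄ = (13.9 + 16.3 + 16)/3 = 46.2/3 = 15.4.
For a Normal prior and Normal likelihood with known variance, the posterior is Normal; its mode equals its mean, the precision-weighted average.
Prior precision 1/σ₀² = 1/1 = 1; data precision n/σ² = 3/25 = 0.12.
μ̂ = (1·12 + 0.12·15.4) / (1 + 0.12) = 13.848/1.12 = 1731/140 ≈ 12.364.

μ̂_MAP = 12.364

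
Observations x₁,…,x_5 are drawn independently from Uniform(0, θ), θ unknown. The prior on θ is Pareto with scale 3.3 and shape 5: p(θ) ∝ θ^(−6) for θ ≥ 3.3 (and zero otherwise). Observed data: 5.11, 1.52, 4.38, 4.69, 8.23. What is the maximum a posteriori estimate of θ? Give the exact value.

The Uniform(0, θ) likelihood is θ^(−n) for θ ≥ max(xᵢ), zero otherwise. Here max(xᵢ) = 8.23.
Posterior ∝ θ^(−6) · θ^(−5) = θ^(−11) on θ ≥ max(3.3, 8.23) = 8.23.
This density is strictly decreasing in θ, so the posterior mode lies at the lower boundary of the support.

θ̂_MAP = 8.23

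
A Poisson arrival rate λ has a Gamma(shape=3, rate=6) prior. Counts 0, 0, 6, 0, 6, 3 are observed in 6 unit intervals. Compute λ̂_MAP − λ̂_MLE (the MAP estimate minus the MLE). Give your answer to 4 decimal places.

MAP − MLE = -1.0833

Σxᵢ = 15. Posterior is Gamma(18, 12); MAP = (18−1)/12 = 17/12 ≈ 1.41667.
MLE = x̄ = 15/6 ≈ 2.50000.
Difference = 17/12 − 15/6 = -13/12 ≈ -1.0833.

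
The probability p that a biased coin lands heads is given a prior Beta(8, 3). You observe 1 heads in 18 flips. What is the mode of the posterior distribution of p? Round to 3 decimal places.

Prior: Beta(8, 3).
Data: 1 success in 18 trials. The binomial likelihood contributes p(1−p)^17, so the posterior is Beta(8+1, 3+17) = Beta(9, 20).
For Beta(a, b) with a, b > 1 the mode is (a−1)/(a+b−2) = 8/27 ≈ 0.296.

p̂_MAP = 0.296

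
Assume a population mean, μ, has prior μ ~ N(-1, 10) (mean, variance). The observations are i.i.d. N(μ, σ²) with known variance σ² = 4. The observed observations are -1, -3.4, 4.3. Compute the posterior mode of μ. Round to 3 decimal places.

n = 3; x̄ = ((-1) + (-3.4) + 4.3)/3 = -0.1/3 = -1/30 ≈ -0.0333.
For a Normal prior and Normal likelihood with known variance, the posterior is Normal; its mode equals its mean, the precision-weighted average.
Prior precision 1/σ₀² = 1/10 = 0.1; data precision n/σ² = 3/4 = 0.75.
μ̂ = (0.1·(-1) + 0.75·(-1/30)) / (0.1 + 0.75) = (-0.125)/0.85 = -5/34 ≈ -0.147.

μ̂_MAP = -0.147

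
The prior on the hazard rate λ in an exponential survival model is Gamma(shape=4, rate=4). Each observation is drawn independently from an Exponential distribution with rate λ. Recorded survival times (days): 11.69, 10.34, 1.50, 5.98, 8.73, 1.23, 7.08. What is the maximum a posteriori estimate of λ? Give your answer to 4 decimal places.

λ̂_MAP = 0.1978

The Exponential(rate=λ) likelihood is ∝ λ^n e^(−λΣtᵢ). Here n = 7 and Σtᵢ = 11.69 + 10.34 + 1.50 + 5.98 + 8.73 + 1.23 + 7.08 = 46.55.
Posterior ∝ λ^3e^(−4λ) · λ^7e^(−46.55λ) = λ^10e^(−50.55λ), i.e. Gamma(11, 50.55).
Mode = (a−1)/b = 10/50.55 ≈ 0.1978.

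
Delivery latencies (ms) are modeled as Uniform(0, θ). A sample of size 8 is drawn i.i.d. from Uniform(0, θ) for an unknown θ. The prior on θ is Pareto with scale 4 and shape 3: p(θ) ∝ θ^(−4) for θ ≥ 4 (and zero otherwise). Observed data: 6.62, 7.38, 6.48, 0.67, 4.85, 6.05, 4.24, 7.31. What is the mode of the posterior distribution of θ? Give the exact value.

θ̂_MAP = 7.38

The Uniform(0, θ) likelihood is θ^(−n) for θ ≥ max(xᵢ), zero otherwise. Here max(xᵢ) = 7.38.
Posterior ∝ θ^(−4) · θ^(−8) = θ^(−12) on θ ≥ max(4, 7.38) = 7.38.
This density is strictly decreasing in θ, so the posterior mode lies at the lower boundary of the support.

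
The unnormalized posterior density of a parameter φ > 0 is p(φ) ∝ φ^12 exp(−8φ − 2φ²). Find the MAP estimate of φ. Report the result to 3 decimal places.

φ̂_MAP = 1.000

ℓ'(φ) = 12/φ − 8 − 4φ. Setting this to zero and multiplying by φ: 4φ² + 8φ − 12 = 0.
φ = (−8 + √(8² + 4·4·12)) / (2·4) = (−8 + √256) / 8 = (−8 + 16)/8 = 1.
ℓ''(φ) = −12/φ² − 4 < 0, confirming a maximum.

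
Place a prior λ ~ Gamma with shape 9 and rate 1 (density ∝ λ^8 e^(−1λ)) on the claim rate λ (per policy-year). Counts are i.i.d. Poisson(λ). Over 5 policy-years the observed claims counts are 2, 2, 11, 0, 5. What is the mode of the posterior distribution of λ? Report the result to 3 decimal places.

Σxᵢ = 2+2+11+0+5 = 20, with n = 5.
Posterior ∝ λ^8e^(−1λ) · λ^20e^(−5λ) = λ^28e^(−6λ), i.e. Gamma(shape=29, rate=6).
The mode of a Gamma(a, b) with a ≥ 1 (shape–rate) is (a−1)/b = 28/6 ≈ 4.667.

λ̂_MAP = 4.667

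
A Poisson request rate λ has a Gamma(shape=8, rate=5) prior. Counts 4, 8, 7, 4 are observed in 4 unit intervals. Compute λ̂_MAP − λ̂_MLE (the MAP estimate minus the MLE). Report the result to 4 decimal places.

MAP − MLE = -2.4167

Σxᵢ = 23. Posterior is Gamma(31, 9); MAP = (31−1)/9 = 30/9 ≈ 3.33333.
MLE = x̄ = 23/4 ≈ 5.75000.
Difference = 30/9 − 23/4 = -29/12 ≈ -2.4167.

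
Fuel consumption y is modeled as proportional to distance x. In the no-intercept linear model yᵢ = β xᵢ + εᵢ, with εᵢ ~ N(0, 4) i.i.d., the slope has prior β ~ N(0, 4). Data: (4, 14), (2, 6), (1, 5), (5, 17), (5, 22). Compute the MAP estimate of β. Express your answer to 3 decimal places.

log p(β | y) = −Σ(yᵢ − βxᵢ)²/(2·4) − β²/(2·4) + const.
Setting the derivative to zero: Σxᵢ(yᵢ − βxᵢ)/4 − β/4 = 0, so β = Σxᵢyᵢ / (Σxᵢ² + σ²/τ²).
Σxᵢyᵢ = 4·14 + 2·6 + 1·5 + 5·17 + 5·22 = 268; Σxᵢ² = 71; σ²/τ² = 1.
β̂_MAP = 268 / (71 + 1) = 268/72 ≈ 3.722.

β̂_MAP = 3.722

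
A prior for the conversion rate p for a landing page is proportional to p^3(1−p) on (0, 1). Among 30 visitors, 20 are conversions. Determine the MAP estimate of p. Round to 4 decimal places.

The prior density ∝ p^3(1−p)^1 is the kernel of Beta(4, 2).
Data: 20 successes in 30 trials. The binomial likelihood contributes p^20(1−p)^10, so the posterior is Beta(4+20, 2+10) = Beta(24, 12).
For Beta(a, b) with a, b > 1 the mode is (a−1)/(a+b−2) = 23/34 ≈ 0.6765.

p̂_MAP = 0.6765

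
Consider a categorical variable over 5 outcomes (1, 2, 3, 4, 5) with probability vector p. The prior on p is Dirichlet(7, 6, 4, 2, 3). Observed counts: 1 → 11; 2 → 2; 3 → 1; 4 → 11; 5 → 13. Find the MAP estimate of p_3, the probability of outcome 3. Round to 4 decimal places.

MAP estimate: 0.0727

The posterior is Dirichlet(αᵢ + nᵢ) = Dirichlet(18, 8, 5, 13, 16).
For a Dirichlet(a₁,…,a_K) with all aᵢ > 1, the mode has j-th component (aⱼ − 1)/(Σaᵢ − K).
Here Σaᵢ = 60 and K = 5, so p_3 = (5 − 1)/(60 − 5) = 4/55 ≈ 0.0727.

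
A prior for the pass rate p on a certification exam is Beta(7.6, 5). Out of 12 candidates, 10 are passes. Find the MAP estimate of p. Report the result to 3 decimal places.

p̂_MAP = 0.735

Prior: Beta(7.6, 5).
Data: 10 successes in 12 trials. The binomial likelihood contributes p^10(1−p)^2, so the posterior is Beta(7.6+10, 5+2) = Beta(17.6, 7).
For Beta(a, b) with a, b > 1 the mode is (a−1)/(a+b−2) = 16.6/22.6 ≈ 0.735.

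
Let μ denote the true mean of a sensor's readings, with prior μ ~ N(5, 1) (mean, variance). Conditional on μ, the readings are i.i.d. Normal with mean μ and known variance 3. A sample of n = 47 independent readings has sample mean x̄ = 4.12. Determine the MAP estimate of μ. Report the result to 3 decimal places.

μ̂_MAP = 4.173

n = 47, x̄ = 4.12.
For a Normal prior and Normal likelihood with known variance, the posterior is Normal; its mode equals its mean, the precision-weighted average.
Prior precision 1/σ₀² = 1/1 = 1; data precision n/σ² = 47/3.
μ̂ = (1·5 + (47/3)·4.12) / (1 + 47/3) = (5216/75)/(50/3) = 4.1728 ≈ 4.173.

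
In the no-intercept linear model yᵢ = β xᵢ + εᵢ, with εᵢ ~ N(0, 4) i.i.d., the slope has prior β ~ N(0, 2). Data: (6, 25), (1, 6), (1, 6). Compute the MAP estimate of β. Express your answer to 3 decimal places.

β̂_MAP = 4.050

log p(β | y) = −Σ(yᵢ − βxᵢ)²/(2·4) − β²/(2·2) + const.
Setting the derivative to zero: Σxᵢ(yᵢ − βxᵢ)/4 − β/2 = 0, so β = Σxᵢyᵢ / (Σxᵢ² + σ²/τ²).
Σxᵢyᵢ = 6·25 + 1·6 + 1·6 = 162; Σxᵢ² = 38; σ²/τ² = 2.
β̂_MAP = 162 / (38 + 2) = 162/40 ≈ 4.050.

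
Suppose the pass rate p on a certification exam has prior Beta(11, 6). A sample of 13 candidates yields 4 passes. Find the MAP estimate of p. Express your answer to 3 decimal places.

p̂_MAP = 0.500

Prior: Beta(11, 6).
Data: 4 successes in 13 trials. The binomial likelihood contributes p^4(1−p)^9, so the posterior is Beta(11+4, 6+9) = Beta(15, 15).
For Beta(a, b) with a, b > 1 the mode is (a−1)/(a+b−2) = 14/28 ≈ 0.500.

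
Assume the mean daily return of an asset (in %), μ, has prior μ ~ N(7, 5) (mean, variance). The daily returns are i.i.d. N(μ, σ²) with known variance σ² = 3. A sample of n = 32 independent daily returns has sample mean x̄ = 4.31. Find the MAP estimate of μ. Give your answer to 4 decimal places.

n = 32, x̄ = 4.31.
For a Normal prior and Normal likelihood with known variance, the posterior is Normal; its mode equals its mean, the precision-weighted average.
Prior precision 1/σ₀² = 1/5 = 0.2; data precision n/σ² = 32/3.
μ̂ = (0.2·7 + (32/3)·4.31) / (0.2 + 32/3) = (3553/75)/(163/15) = 3553/815 ≈ 4.3595.

μ̂_MAP = 4.3595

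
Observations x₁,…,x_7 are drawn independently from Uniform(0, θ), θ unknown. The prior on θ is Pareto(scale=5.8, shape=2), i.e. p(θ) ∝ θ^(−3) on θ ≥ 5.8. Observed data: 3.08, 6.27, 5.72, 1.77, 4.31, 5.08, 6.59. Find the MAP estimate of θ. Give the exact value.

The Uniform(0, θ) likelihood is θ^(−n) for θ ≥ max(xᵢ), zero otherwise. Here max(xᵢ) = 6.59.
Posterior ∝ θ^(−3) · θ^(−7) = θ^(−10) on θ ≥ max(5.8, 6.59) = 6.59.
This density is strictly decreasing in θ, so the posterior mode lies at the lower boundary of the support.

θ̂_MAP = 6.59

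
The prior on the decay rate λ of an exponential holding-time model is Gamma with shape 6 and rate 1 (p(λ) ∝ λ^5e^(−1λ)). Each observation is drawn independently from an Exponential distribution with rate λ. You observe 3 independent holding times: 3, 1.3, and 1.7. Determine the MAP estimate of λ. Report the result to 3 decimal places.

λ̂_MAP = 1.143

The Exponential(rate=λ) likelihood is ∝ λ^n e^(−λΣtᵢ). Here n = 3 and Σtᵢ = 3 + 1.3 + 1.7 = 6.
Posterior ∝ λ^5e^(−1λ) · λ^3e^(−6λ) = λ^8e^(−7λ), i.e. Gamma(9, 7).
Mode = (a−1)/b = 8/7 ≈ 1.143.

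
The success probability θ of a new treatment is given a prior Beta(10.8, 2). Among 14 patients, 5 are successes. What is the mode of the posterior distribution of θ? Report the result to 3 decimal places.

Prior: Beta(10.8, 2).
Data: 5 successes in 14 trials. The binomial likelihood contributes θ^5(1−θ)^9, so the posterior is Beta(10.8+5, 2+9) = Beta(15.8, 11).
For Beta(a, b) with a, b > 1 the mode is (a−1)/(a+b−2) = 14.8/24.8 ≈ 0.597.

θ̂_MAP = 0.597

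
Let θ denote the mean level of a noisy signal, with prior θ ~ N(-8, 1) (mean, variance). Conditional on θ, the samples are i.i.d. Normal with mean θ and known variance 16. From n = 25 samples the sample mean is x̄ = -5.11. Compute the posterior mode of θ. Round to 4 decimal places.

θ̂_MAP = -6.2378

n = 25, x̄ = -5.11.
For a Normal prior and Normal likelihood with known variance, the posterior is Normal; its mode equals its mean, the precision-weighted average.
Prior precision 1/σ₀² = 1/1 = 1; data precision n/σ² = 25/16 = 1.5625.
θ̂ = (1·(-8) + 1.5625·(-5.11)) / (1 + 1.5625) = (-15.984375)/2.5625 = -1023/164 ≈ -6.2378.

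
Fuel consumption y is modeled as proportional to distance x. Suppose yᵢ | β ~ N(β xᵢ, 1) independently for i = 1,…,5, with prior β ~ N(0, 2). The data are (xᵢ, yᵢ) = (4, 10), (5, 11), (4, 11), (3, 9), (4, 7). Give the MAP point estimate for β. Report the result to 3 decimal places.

log p(β | y) = −Σ(yᵢ − βxᵢ)²/(2·1) − β²/(2·2) + const.
Setting the derivative to zero: Σxᵢ(yᵢ − βxᵢ)/1 − β/2 = 0, so β = Σxᵢyᵢ / (Σxᵢ² + σ²/τ²).
Σxᵢyᵢ = 4·10 + 5·11 + 4·11 + 3·9 + 4·7 = 194; Σxᵢ² = 82; σ²/τ² = 0.5.
β̂_MAP = 194 / (82 + 0.5) = 194/82.5 ≈ 2.352.

β̂_MAP = 2.352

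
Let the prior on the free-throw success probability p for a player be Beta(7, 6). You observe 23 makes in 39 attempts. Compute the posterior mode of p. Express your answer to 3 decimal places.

p̂_MAP = 0.580

Prior: Beta(7, 6).
Data: 23 successes in 39 trials. The binomial likelihood contributes p^23(1−p)^16, so the posterior is Beta(7+23, 6+16) = Beta(30, 22).
For Beta(a, b) with a, b > 1 the mode is (a−1)/(a+b−2) = 29/50 ≈ 0.580.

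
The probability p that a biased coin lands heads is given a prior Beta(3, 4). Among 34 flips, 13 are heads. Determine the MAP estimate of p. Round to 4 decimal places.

Prior: Beta(3, 4).
Data: 13 successes in 34 trials. The binomial likelihood contributes p^13(1−p)^21, so the posterior is Beta(3+13, 4+21) = Beta(16, 25).
For Beta(a, b) with a, b > 1 the mode is (a−1)/(a+b−2) = 15/39 ≈ 0.3846.

p̂_MAP = 0.3846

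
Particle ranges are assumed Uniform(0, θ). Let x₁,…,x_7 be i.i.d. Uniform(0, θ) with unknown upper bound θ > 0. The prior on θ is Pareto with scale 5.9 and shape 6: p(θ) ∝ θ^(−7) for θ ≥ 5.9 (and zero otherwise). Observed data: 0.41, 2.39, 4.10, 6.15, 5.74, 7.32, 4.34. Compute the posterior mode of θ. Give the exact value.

The Uniform(0, θ) likelihood is θ^(−n) for θ ≥ max(xᵢ), zero otherwise. Here max(xᵢ) = 7.32.
Posterior ∝ θ^(−7) · θ^(−7) = θ^(−14) on θ ≥ max(5.9, 7.32) = 7.32.
This density is strictly decreasing in θ, so the posterior mode lies at the lower boundary of the support.

θ̂_MAP = 7.32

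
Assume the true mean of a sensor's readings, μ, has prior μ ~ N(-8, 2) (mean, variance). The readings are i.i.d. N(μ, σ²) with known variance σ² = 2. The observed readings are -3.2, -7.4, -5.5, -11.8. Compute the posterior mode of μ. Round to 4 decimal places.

μ̂_MAP = -7.1800

n = 4; x̄ = ((-3.2) + (-7.4) + (-5.5) + (-11.8))/4 = -27.9/4 = -6.975.
For a Normal prior and Normal likelihood with known variance, the posterior is Normal; its mode equals its mean, the precision-weighted average.
Prior precision 1/σ₀² = 1/2 = 0.5; data precision n/σ² = 4/2 = 2.
μ̂ = (0.5·(-8) + 2·(-6.975)) / (0.5 + 2) = (-17.95)/2.5 = -7.1800.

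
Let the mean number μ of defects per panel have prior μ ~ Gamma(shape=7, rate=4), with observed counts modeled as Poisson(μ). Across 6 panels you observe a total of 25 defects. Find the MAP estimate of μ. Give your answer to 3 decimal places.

μ̂_MAP = 3.100

Σxᵢ = 25, n = 6.
Posterior ∝ μ^6e^(−4μ) · μ^25e^(−6μ) = μ^31e^(−10μ), i.e. Gamma(shape=32, rate=10).
The mode of a Gamma(a, b) with a ≥ 1 (shape–rate) is (a−1)/b = 31/10 ≈ 3.100.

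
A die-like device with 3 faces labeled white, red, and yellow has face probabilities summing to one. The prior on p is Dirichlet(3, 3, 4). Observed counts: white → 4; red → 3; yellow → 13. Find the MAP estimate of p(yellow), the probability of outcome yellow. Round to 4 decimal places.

MAP estimate of p(yellow) = 0.5926

The posterior is Dirichlet(αᵢ + nᵢ) = Dirichlet(7, 6, 17).
For a Dirichlet(a₁,…,a_K) with all aᵢ > 1, the mode has j-th component (aⱼ − 1)/(Σaᵢ − K).
Here Σaᵢ = 30 and K = 3, so p(yellow) = (17 − 1)/(30 − 3) = 16/27 ≈ 0.5926.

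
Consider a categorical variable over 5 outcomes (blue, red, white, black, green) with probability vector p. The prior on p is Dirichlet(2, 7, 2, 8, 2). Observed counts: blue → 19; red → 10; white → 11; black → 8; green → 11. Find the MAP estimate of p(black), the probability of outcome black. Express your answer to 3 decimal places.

MAP estimate of p(black) = 0.200

The posterior is Dirichlet(αᵢ + nᵢ) = Dirichlet(21, 17, 13, 16, 13).
For a Dirichlet(a₁,…,a_K) with all aᵢ > 1, the mode has j-th component (aⱼ − 1)/(Σaᵢ − K).
Here Σaᵢ = 80 and K = 5, so p(black) = (16 − 1)/(80 − 5) = 15/75 ≈ 0.200.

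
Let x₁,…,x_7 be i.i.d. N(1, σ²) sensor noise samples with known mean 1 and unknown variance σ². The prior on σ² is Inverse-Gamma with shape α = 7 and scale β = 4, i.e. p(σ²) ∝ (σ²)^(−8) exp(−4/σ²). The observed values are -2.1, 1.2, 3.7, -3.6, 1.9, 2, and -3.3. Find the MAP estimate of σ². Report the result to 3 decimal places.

Sum of squared deviations about the known mean: SS = (-2.1−1)² + (1.2−1)² + (3.7−1)² + (-3.6−1)² + (1.9−1)² + (2−1)² + (-3.3−1)² = 58.4.
The Normal likelihood contributes (σ²)^(−n/2) exp(−SS/(2σ²)), so the posterior is Inverse-Gamma(α + n/2, β + SS/2) = Inverse-Gamma(10.5, 33.2).
The mode of Inverse-Gamma(a, b) is b/(a+1) = 33.2/11.5 ≈ 2.887.

σ̂²_MAP = 2.887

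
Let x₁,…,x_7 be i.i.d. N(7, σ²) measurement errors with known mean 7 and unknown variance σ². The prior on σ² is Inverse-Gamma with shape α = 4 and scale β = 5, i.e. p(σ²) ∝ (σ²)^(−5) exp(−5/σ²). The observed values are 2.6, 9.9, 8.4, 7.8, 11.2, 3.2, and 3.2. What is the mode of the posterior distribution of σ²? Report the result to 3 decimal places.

Sum of squared deviations about the known mean: SS = (2.6−7)² + (9.9−7)² + (8.4−7)² + (7.8−7)² + (11.2−7)² + (3.2−7)² + (3.2−7)² = 76.89.
The Normal likelihood contributes (σ²)^(−n/2) exp(−SS/(2σ²)), so the posterior is Inverse-Gamma(α + n/2, β + SS/2) = Inverse-Gamma(7.5, 43.445).
The mode of Inverse-Gamma(a, b) is b/(a+1) = 43.445/8.5 ≈ 5.111.

σ̂²_MAP = 5.111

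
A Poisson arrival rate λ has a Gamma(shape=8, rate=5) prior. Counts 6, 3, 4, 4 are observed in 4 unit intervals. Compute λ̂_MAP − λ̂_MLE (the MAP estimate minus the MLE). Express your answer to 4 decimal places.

MAP − MLE = -1.5833

Σxᵢ = 17. Posterior is Gamma(25, 9); MAP = (25−1)/9 = 24/9 ≈ 2.66667.
MLE = x̄ = 17/4 ≈ 4.25000.
Difference = 24/9 − 17/4 = -19/12 ≈ -1.5833.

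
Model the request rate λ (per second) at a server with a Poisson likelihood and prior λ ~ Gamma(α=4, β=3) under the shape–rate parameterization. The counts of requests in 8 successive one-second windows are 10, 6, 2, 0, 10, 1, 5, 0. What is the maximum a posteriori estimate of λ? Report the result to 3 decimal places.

Σxᵢ = 10+6+2+0+10+1+5+0 = 34, with n = 8.
Posterior ∝ λ^3e^(−3λ) · λ^34e^(−8λ) = λ^37e^(−11λ), i.e. Gamma(shape=38, rate=11).
The mode of a Gamma(a, b) with a ≥ 1 (shape–rate) is (a−1)/b = 37/11 ≈ 3.364.

λ̂_MAP = 3.364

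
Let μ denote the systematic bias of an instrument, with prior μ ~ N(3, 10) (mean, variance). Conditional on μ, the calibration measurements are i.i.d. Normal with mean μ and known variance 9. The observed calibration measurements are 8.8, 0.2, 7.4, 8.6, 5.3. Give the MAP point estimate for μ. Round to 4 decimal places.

n = 5; x̄ = (8.8 + 0.2 + 7.4 + 8.6 + 5.3)/5 = 30.3/5 = 6.06.
For a Normal prior and Normal likelihood with known variance, the posterior is Normal; its mode equals its mean, the precision-weighted average.
Prior precision 1/σ₀² = 1/10 = 0.1; data precision n/σ² = 5/9.
μ̂ = (0.1·3 + (5/9)·6.06) / (0.1 + 5/9) = (11/3)/(59/90) = 330/59 ≈ 5.5932.

μ̂_MAP = 5.5932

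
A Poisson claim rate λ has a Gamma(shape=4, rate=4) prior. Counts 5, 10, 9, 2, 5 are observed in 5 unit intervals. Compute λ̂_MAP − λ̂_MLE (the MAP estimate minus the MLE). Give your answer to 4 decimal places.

Σxᵢ = 31. Posterior is Gamma(35, 9); MAP = (35−1)/9 = 34/9 ≈ 3.77778.
MLE = x̄ = 31/5 ≈ 6.20000.
Difference = 34/9 − 31/5 = -109/45 ≈ -2.4222.

MAP − MLE = -2.4222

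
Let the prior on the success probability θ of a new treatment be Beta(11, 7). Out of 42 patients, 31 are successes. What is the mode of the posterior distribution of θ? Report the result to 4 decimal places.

θ̂_MAP = 0.7069

Prior: Beta(11, 7).
Data: 31 successes in 42 trials. The binomial likelihood contributes θ^31(1−θ)^11, so the posterior is Beta(11+31, 7+11) = Beta(42, 18).
For Beta(a, b) with a, b > 1 the mode is (a−1)/(a+b−2) = 41/58 ≈ 0.7069.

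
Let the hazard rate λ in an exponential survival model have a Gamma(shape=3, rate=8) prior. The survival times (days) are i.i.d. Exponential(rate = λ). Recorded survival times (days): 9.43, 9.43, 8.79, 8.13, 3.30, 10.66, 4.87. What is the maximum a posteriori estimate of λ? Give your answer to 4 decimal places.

The Exponential(rate=λ) likelihood is ∝ λ^n e^(−λΣtᵢ). Here n = 7 and Σtᵢ = 9.43 + 9.43 + 8.79 + 8.13 + 3.30 + 10.66 + 4.87 = 54.61.
Posterior ∝ λ^2e^(−8λ) · λ^7e^(−54.61λ) = λ^9e^(−62.61λ), i.e. Gamma(10, 62.61).
Mode = (a−1)/b = 9/62.61 ≈ 0.1437.

λ̂_MAP = 0.1437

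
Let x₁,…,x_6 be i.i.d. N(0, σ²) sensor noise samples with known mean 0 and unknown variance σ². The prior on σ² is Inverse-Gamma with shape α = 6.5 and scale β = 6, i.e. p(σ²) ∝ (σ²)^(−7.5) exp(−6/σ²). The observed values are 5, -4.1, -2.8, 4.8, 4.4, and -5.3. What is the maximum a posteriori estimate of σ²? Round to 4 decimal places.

Sum of squared deviations about the known mean: SS = (5−0)² + (-4.1−0)² + (-2.8−0)² + (4.8−0)² + (4.4−0)² + (-5.3−0)² = 120.14.
The Normal likelihood contributes (σ²)^(−n/2) exp(−SS/(2σ²)), so the posterior is Inverse-Gamma(α + n/2, β + SS/2) = Inverse-Gamma(9.5, 66.07).
The mode of Inverse-Gamma(a, b) is b/(a+1) = 66.07/10.5 ≈ 6.2924.

σ̂²_MAP = 6.2924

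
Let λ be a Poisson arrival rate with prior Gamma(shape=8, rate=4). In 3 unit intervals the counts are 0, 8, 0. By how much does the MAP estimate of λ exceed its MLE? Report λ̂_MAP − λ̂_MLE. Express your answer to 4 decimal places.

Σxᵢ = 8. Posterior is Gamma(16, 7); MAP = (16−1)/7 = 15/7 ≈ 2.14286.
MLE = x̄ = 8/3 ≈ 2.66667.
Difference = 15/7 − 8/3 = -11/21 ≈ -0.5238.

MAP − MLE = -0.5238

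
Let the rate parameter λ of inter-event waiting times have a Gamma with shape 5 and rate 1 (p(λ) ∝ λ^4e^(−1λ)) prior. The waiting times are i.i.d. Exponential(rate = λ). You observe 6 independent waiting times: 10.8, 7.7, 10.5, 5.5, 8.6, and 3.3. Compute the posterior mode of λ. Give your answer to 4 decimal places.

λ̂_MAP = 0.2110

The Exponential(rate=λ) likelihood is ∝ λ^n e^(−λΣtᵢ). Here n = 6 and Σtᵢ = 10.8 + 7.7 + 10.5 + 5.5 + 8.6 + 3.3 = 46.4.
Posterior ∝ λ^4e^(−1λ) · λ^6e^(−46.4λ) = λ^10e^(−47.4λ), i.e. Gamma(11, 47.4).
Mode = (a−1)/b = 10/47.4 ≈ 0.2110.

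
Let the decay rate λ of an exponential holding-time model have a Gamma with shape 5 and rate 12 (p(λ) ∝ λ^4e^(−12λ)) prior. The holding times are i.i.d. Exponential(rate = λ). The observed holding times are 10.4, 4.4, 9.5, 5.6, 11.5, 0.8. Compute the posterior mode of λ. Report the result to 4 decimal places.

The Exponential(rate=λ) likelihood is ∝ λ^n e^(−λΣtᵢ). Here n = 6 and Σtᵢ = 10.4 + 4.4 + 9.5 + 5.6 + 11.5 + 0.8 = 42.2.
Posterior ∝ λ^4e^(−12λ) · λ^6e^(−42.2λ) = λ^10e^(−54.2λ), i.e. Gamma(11, 54.2).
Mode = (a−1)/b = 10/54.2 ≈ 0.1845.

λ̂_MAP = 0.1845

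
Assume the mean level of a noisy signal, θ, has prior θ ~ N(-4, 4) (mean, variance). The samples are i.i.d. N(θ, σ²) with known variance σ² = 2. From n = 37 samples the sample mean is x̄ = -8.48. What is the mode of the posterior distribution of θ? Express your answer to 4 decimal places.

θ̂_MAP = -8.4203

n = 37, x̄ = -8.48.
For a Normal prior and Normal likelihood with known variance, the posterior is Normal; its mode equals its mean, the precision-weighted average.
Prior precision 1/σ₀² = 1/4 = 0.25; data precision n/σ² = 37/2 = 18.5.
θ̂ = (0.25·(-4) + 18.5·(-8.48)) / (0.25 + 18.5) = (-157.88)/18.75 = -15788/1875 ≈ -8.4203.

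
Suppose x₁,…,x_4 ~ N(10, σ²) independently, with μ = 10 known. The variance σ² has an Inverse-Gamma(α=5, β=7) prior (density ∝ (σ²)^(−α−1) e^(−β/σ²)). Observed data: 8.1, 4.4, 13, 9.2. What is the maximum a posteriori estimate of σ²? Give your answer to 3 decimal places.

Sum of squared deviations about the known mean: SS = (8.1−10)² + (4.4−10)² + (13−10)² + (9.2−10)² = 44.61.
The Normal likelihood contributes (σ²)^(−n/2) exp(−SS/(2σ²)), so the posterior is Inverse-Gamma(α + n/2, β + SS/2) = Inverse-Gamma(7, 29.305).
The mode of Inverse-Gamma(a, b) is b/(a+1) = 29.305/8 ≈ 3.663.

σ̂²_MAP = 3.663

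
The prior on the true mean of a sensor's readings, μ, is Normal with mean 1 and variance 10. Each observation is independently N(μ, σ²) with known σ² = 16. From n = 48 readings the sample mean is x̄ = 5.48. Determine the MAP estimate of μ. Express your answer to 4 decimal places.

μ̂_MAP = 5.3355

n = 48, x̄ = 5.48.
For a Normal prior and Normal likelihood with known variance, the posterior is Normal; its mode equals its mean, the precision-weighted average.
Prior precision 1/σ₀² = 1/10 = 0.1; data precision n/σ² = 48/16 = 3.
μ̂ = (0.1·1 + 3·5.48) / (0.1 + 3) = 16.54/3.1 = 827/155 ≈ 5.3355.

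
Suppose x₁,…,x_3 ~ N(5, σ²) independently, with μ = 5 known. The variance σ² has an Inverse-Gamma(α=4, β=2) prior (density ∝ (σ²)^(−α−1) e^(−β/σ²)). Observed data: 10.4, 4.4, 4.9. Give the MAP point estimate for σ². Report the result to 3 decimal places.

σ̂²_MAP = 2.579

Sum of squared deviations about the known mean: SS = (10.4−5)² + (4.4−5)² + (4.9−5)² = 29.53.
The Normal likelihood contributes (σ²)^(−n/2) exp(−SS/(2σ²)), so the posterior is Inverse-Gamma(α + n/2, β + SS/2) = Inverse-Gamma(5.5, 16.765).
The mode of Inverse-Gamma(a, b) is b/(a+1) = 16.765/6.5 ≈ 2.579.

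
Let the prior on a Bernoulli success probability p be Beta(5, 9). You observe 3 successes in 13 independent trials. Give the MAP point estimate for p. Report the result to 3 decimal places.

Prior: Beta(5, 9).
Data: 3 successes in 13 trials. The binomial likelihood contributes p^3(1−p)^10, so the posterior is Beta(5+3, 9+10) = Beta(8, 19).
For Beta(a, b) with a, b > 1 the mode is (a−1)/(a+b−2) = 7/25 ≈ 0.280.

p̂_MAP = 0.280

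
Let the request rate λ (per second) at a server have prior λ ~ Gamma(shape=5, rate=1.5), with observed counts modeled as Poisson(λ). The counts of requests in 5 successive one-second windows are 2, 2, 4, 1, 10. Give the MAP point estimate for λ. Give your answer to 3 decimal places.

λ̂_MAP = 3.538

Σxᵢ = 2+2+4+1+10 = 19, with n = 5.
Posterior ∝ λ^4e^(−1.5λ) · λ^19e^(−5λ) = λ^23e^(−6.5λ), i.e. Gamma(shape=24, rate=6.5).
The mode of a Gamma(a, b) with a ≥ 1 (shape–rate) is (a−1)/b = 23/6.5 ≈ 3.538.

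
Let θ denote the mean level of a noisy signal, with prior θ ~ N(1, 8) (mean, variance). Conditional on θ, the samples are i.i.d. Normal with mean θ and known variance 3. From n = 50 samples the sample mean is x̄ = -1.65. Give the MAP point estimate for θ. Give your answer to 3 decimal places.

θ̂_MAP = -1.630

n = 50, x̄ = -1.65.
For a Normal prior and Normal likelihood with known variance, the posterior is Normal; its mode equals its mean, the precision-weighted average.
Prior precision 1/σ₀² = 1/8 = 0.125; data precision n/σ² = 50/3.
θ̂ = (0.125·1 + (50/3)·(-1.65)) / (0.125 + 50/3) = (-27.375)/(403/24) = -657/403 ≈ -1.630.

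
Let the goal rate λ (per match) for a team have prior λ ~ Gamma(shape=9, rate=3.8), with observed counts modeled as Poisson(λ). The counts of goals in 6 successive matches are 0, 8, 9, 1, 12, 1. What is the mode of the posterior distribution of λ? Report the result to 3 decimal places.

Σxᵢ = 0+8+9+1+12+1 = 31, with n = 6.
Posterior ∝ λ^8e^(−3.8λ) · λ^31e^(−6λ) = λ^39e^(−9.8λ), i.e. Gamma(shape=40, rate=9.8).
The mode of a Gamma(a, b) with a ≥ 1 (shape–rate) is (a−1)/b = 39/9.8 ≈ 3.980.

λ̂_MAP = 3.980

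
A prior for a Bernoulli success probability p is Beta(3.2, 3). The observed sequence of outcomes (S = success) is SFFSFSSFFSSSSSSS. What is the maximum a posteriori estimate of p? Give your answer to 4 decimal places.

Prior: Beta(3.2, 3).
Data: 11 successes in 16 trials (from the sequence). The binomial likelihood contributes p^11(1−p)^5, so the posterior is Beta(3.2+11, 3+5) = Beta(14.2, 8).
For Beta(a, b) with a, b > 1 the mode is (a−1)/(a+b−2) = 13.2/20.2 ≈ 0.6535.

p̂_MAP = 0.6535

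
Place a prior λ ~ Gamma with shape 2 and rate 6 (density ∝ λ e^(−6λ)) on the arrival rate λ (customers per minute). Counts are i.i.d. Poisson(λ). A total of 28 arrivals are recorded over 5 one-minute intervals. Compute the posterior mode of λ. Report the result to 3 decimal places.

λ̂_MAP = 2.636

Σxᵢ = 28, n = 5.
Posterior ∝ λe^(−6λ) · λ^28e^(−5λ) = λ^29e^(−11λ), i.e. Gamma(shape=30, rate=11).
The mode of a Gamma(a, b) with a ≥ 1 (shape–rate) is (a−1)/b = 29/11 ≈ 2.636.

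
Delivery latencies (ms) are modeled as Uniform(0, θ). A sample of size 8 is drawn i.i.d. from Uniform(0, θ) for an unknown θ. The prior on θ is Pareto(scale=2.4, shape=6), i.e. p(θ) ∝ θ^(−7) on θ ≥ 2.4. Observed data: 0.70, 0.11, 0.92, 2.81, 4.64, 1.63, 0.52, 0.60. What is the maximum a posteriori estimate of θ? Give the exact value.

θ̂_MAP = 4.64

The Uniform(0, θ) likelihood is θ^(−n) for θ ≥ max(xᵢ), zero otherwise. Here max(xᵢ) = 4.64.
Posterior ∝ θ^(−7) · θ^(−8) = θ^(−15) on θ ≥ max(2.4, 4.64) = 4.64.
This density is strictly decreasing in θ, so the posterior mode lies at the lower boundary of the support.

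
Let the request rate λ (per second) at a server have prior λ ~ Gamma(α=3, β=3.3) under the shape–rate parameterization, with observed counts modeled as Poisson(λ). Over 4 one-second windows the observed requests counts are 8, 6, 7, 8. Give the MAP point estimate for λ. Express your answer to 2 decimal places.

λ̂_MAP = 4.25

Σxᵢ = 8+6+7+8 = 29, with n = 4.
Posterior ∝ λ^2e^(−3.3λ) · λ^29e^(−4λ) = λ^31e^(−7.3λ), i.e. Gamma(shape=32, rate=7.3).
The mode of a Gamma(a, b) with a ≥ 1 (shape–rate) is (a−1)/b = 31/7.3 ≈ 4.25.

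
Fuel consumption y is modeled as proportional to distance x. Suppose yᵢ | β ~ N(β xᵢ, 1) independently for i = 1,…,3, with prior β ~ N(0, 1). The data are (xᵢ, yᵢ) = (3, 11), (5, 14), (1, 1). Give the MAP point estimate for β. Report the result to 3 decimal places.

log p(β | y) = −Σ(yᵢ − βxᵢ)²/(2·1) − β²/(2·1) + const.
Setting the derivative to zero: Σxᵢ(yᵢ − βxᵢ)/1 − β/1 = 0, so β = Σxᵢyᵢ / (Σxᵢ² + σ²/τ²).
Σxᵢyᵢ = 3·11 + 5·14 + 1·1 = 104; Σxᵢ² = 35; σ²/τ² = 1.
β̂_MAP = 104 / (35 + 1) = 104/36 ≈ 2.889.

β̂_MAP = 2.889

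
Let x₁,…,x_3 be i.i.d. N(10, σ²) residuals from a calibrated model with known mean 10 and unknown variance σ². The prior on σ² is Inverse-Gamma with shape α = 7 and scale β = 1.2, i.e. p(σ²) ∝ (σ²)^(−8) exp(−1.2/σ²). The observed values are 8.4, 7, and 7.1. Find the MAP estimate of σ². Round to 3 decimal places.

σ̂²_MAP = 1.177

Sum of squared deviations about the known mean: SS = (8.4−10)² + (7−10)² + (7.1−10)² = 19.97.
The Normal likelihood contributes (σ²)^(−n/2) exp(−SS/(2σ²)), so the posterior is Inverse-Gamma(α + n/2, β + SS/2) = Inverse-Gamma(8.5, 11.185).
The mode of Inverse-Gamma(a, b) is b/(a+1) = 11.185/9.5 ≈ 1.177.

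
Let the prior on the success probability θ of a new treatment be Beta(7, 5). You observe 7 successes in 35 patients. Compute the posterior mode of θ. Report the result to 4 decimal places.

θ̂_MAP = 0.2889

Prior: Beta(7, 5).
Data: 7 successes in 35 trials. The binomial likelihood contributes θ^7(1−θ)^28, so the posterior is Beta(7+7, 5+28) = Beta(14, 33).
For Beta(a, b) with a, b > 1 the mode is (a−1)/(a+b−2) = 13/45 ≈ 0.2889.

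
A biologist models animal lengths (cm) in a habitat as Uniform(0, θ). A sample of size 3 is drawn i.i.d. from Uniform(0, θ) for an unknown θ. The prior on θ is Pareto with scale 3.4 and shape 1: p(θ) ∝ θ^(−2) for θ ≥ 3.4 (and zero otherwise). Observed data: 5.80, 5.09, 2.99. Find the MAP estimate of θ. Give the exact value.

The Uniform(0, θ) likelihood is θ^(−n) for θ ≥ max(xᵢ), zero otherwise. Here max(xᵢ) = 5.80.
Posterior ∝ θ^(−2) · θ^(−3) = θ^(−5) on θ ≥ max(3.4, 5.80) = 5.80.
This density is strictly decreasing in θ, so the posterior mode lies at the lower boundary of the support.

θ̂_MAP = 5.80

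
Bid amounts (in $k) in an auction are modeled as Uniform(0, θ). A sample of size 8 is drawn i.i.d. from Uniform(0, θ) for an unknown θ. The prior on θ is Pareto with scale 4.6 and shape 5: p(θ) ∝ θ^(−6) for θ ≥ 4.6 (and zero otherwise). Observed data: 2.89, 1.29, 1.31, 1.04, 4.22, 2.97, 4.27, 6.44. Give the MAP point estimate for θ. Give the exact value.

θ̂_MAP = 6.44

The Uniform(0, θ) likelihood is θ^(−n) for θ ≥ max(xᵢ), zero otherwise. Here max(xᵢ) = 6.44.
Posterior ∝ θ^(−6) · θ^(−8) = θ^(−14) on θ ≥ max(4.6, 6.44) = 6.44.
This density is strictly decreasing in θ, so the posterior mode lies at the lower boundary of the support.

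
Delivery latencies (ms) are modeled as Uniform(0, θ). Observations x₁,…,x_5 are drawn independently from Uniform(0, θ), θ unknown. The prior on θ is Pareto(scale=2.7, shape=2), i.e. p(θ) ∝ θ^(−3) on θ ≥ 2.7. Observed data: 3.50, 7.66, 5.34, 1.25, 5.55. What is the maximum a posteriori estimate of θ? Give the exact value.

θ̂_MAP = 7.66

The Uniform(0, θ) likelihood is θ^(−n) for θ ≥ max(xᵢ), zero otherwise. Here max(xᵢ) = 7.66.
Posterior ∝ θ^(−3) · θ^(−5) = θ^(−8) on θ ≥ max(2.7, 7.66) = 7.66.
This density is strictly decreasing in θ, so the posterior mode lies at the lower boundary of the support.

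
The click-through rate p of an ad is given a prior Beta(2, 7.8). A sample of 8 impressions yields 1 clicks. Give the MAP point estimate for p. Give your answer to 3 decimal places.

Prior: Beta(2, 7.8).
Data: 1 success in 8 trials. The binomial likelihood contributes p(1−p)^7, so the posterior is Beta(2+1, 7.8+7) = Beta(3, 14.8).
For Beta(a, b) with a, b > 1 the mode is (a−1)/(a+b−2) = 2/15.8 ≈ 0.127.

p̂_MAP = 0.127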